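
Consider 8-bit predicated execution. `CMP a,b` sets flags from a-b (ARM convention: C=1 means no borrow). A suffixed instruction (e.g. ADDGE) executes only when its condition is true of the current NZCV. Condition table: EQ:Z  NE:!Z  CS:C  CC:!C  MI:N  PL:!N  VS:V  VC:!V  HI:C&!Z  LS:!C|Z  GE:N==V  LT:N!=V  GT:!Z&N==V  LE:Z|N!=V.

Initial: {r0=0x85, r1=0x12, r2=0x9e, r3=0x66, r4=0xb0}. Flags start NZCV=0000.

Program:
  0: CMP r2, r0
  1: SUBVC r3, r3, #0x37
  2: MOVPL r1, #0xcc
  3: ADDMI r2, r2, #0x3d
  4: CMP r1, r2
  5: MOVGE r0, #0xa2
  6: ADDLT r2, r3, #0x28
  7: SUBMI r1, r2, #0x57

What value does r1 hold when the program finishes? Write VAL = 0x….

VAL = 0xcc

[0] flags=0010 → (cmp)
[1] flags=0010 VC?T → r3=0x2f
[2] flags=0010 PL?T → r1=0xcc
[3] flags=0010 MI?F → skip
[4] flags=0010 → (cmp)
[5] flags=0010 GE?T → r0=0xa2
[6] flags=0010 LT?F → skip
[7] flags=0010 MI?F → skip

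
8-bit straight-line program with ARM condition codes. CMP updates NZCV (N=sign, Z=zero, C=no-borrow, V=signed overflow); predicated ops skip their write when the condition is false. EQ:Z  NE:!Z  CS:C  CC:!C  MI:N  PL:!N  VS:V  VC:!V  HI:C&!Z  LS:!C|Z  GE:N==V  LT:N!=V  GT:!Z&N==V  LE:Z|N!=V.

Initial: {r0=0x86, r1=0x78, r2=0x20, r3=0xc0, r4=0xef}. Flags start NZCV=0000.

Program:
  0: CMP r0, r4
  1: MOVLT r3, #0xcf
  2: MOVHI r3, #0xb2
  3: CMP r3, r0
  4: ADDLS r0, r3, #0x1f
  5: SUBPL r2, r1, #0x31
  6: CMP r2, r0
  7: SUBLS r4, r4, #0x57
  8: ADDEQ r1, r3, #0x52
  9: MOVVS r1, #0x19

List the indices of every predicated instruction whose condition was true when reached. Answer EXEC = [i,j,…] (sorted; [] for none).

EXEC = [1,5,7,9]

0: ✓ CMP  NZCV=1000
1: ✓ MOVLT  r3←0xcf
2: · MOVHI
3: ✓ CMP  NZCV=0010
4: · ADDLS
5: ✓ SUBPL  r2←0x47
6: ✓ CMP  NZCV=1001
7: ✓ SUBLS  r4←0x98
8: · ADDEQ
9: ✓ MOVVS  r1←0x19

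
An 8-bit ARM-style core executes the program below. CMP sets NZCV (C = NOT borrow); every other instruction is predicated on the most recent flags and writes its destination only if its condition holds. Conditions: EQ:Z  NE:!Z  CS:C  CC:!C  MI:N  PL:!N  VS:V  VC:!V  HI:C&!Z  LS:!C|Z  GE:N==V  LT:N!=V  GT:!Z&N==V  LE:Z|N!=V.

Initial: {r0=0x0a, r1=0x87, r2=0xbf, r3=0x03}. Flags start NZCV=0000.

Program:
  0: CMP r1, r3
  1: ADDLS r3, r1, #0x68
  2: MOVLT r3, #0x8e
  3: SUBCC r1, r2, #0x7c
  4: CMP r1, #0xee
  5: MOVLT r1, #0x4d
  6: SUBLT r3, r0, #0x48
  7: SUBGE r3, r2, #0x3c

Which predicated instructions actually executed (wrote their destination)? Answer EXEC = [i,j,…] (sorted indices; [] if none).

[0] flags=1010 → (cmp)
[1] flags=1010 LS?F → skip
[2] flags=1010 LT?T → r3=0x8e
[3] flags=1010 CC?F → skip
[4] flags=1000 → (cmp)
[5] flags=1000 LT?T → r1=0x4d
[6] flags=1000 LT?T → r3=0xc2
[7] flags=1000 GE?F → skip

EXEC = [2,5,6]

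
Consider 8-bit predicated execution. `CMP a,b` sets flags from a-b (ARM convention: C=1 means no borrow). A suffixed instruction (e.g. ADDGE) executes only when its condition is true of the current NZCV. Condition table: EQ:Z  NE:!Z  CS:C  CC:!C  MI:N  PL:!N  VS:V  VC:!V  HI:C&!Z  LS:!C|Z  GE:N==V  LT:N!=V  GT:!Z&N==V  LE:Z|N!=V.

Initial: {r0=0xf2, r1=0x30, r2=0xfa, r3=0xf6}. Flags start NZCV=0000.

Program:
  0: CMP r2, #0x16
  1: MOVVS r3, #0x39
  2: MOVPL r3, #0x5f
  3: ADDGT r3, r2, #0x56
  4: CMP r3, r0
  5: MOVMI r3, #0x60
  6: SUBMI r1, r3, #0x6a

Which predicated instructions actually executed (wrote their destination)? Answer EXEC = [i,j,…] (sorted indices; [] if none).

0: ✓ CMP  NZCV=1010
1: · MOVVS
2: · MOVPL
3: · ADDGT
4: ✓ CMP  NZCV=0010
5: · MOVMI
6: · SUBMI

EXEC = []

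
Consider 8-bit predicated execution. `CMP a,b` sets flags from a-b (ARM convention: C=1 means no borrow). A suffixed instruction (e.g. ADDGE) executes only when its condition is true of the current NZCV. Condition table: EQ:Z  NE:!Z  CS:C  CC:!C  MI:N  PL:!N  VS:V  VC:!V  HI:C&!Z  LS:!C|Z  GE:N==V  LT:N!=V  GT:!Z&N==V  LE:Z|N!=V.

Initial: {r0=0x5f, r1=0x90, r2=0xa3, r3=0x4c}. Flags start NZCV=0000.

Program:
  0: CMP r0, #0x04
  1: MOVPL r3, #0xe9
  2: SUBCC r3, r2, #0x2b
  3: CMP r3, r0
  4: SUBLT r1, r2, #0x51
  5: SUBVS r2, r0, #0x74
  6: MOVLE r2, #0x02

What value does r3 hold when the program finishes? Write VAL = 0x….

VAL = 0xe9

0: ✓ CMP  NZCV=0010
1: ✓ MOVPL  r3←0xe9
2: · SUBCC
3: ✓ CMP  NZCV=1010
4: ✓ SUBLT  r1←0x52
5: · SUBVS
6: ✓ MOVLE  r2←0x02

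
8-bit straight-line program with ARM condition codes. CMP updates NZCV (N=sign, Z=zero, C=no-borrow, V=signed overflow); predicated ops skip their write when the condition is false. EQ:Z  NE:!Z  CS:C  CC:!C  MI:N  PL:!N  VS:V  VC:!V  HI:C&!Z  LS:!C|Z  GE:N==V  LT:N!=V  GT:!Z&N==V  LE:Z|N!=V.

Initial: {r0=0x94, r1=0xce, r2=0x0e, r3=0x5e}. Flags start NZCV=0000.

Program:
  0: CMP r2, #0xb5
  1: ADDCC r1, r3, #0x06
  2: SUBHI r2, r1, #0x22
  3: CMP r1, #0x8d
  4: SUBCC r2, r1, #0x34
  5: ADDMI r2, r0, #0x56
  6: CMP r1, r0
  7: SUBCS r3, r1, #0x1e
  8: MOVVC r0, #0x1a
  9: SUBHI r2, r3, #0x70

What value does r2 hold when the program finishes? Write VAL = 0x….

VAL = 0xea

0: ✓ CMP  NZCV=0000
1: ✓ ADDCC  r1←0x64
2: · SUBHI
3: ✓ CMP  NZCV=1001
4: ✓ SUBCC  r2←0x30
5: ✓ ADDMI  r2←0xea
6: ✓ CMP  NZCV=1001
7: · SUBCS
8: · MOVVC
9: · SUBHI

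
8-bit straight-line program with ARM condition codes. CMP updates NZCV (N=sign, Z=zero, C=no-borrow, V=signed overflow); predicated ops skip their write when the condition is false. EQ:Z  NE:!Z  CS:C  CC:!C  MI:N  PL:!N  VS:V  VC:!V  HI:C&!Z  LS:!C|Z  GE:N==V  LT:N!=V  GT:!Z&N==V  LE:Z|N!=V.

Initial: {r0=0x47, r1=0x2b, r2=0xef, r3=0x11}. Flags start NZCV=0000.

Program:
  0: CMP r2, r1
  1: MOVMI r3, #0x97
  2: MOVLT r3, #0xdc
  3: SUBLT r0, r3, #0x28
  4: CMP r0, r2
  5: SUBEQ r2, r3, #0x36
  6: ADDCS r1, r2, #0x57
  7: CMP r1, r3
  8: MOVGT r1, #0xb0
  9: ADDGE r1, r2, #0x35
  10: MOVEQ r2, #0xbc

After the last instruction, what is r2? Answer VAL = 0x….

VAL = 0xef

0: ✓ CMP  NZCV=1010
1: ✓ MOVMI  r3←0x97
2: ✓ MOVLT  r3←0xdc
3: ✓ SUBLT  r0←0xb4
4: ✓ CMP  NZCV=1000
5: · SUBEQ
6: · ADDCS
7: ✓ CMP  NZCV=0000
8: ✓ MOVGT  r1←0xb0
9: ✓ ADDGE  r1←0x24
10: · MOVEQ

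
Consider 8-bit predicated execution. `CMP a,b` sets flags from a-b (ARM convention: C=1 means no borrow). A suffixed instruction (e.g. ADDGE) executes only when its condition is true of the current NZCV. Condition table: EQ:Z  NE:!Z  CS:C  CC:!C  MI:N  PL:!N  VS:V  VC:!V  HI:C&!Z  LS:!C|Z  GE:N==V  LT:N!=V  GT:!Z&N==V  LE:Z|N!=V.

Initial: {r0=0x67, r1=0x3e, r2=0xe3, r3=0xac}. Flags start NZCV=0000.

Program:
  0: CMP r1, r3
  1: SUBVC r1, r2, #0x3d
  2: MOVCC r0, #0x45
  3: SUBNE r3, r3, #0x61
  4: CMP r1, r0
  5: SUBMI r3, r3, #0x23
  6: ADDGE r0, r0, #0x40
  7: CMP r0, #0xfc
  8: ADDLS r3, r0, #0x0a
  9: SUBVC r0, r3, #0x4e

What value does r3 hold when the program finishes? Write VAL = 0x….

[0] flags=1001 → (cmp)
[1] flags=1001 VC?F → skip
[2] flags=1001 CC?T → r0=0x45
[3] flags=1001 NE?T → r3=0x4b
[4] flags=1000 → (cmp)
[5] flags=1000 MI?T → r3=0x28
[6] flags=1000 GE?F → skip
[7] flags=0000 → (cmp)
[8] flags=0000 LS?T → r3=0x4f
[9] flags=0000 VC?T → r0=0x01

VAL = 0x4f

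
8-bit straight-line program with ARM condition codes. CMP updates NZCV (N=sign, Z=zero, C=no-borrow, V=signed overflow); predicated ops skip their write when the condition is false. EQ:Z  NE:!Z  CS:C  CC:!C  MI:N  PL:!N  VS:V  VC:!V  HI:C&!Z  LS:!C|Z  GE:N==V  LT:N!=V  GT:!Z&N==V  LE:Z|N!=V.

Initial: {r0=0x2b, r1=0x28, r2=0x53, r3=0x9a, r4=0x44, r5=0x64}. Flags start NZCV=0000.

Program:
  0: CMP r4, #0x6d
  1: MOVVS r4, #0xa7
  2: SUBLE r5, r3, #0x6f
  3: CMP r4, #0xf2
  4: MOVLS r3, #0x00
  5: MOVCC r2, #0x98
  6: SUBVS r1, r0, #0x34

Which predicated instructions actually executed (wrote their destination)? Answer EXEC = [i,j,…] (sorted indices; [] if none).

[0] flags=1000 → (cmp)
[1] flags=1000 VS?F → skip
[2] flags=1000 LE?T → r5=0x2b
[3] flags=0000 → (cmp)
[4] flags=0000 LS?T → r3=0x00
[5] flags=0000 CC?T → r2=0x98
[6] flags=0000 VS?F → skip

EXEC = [2,4,5]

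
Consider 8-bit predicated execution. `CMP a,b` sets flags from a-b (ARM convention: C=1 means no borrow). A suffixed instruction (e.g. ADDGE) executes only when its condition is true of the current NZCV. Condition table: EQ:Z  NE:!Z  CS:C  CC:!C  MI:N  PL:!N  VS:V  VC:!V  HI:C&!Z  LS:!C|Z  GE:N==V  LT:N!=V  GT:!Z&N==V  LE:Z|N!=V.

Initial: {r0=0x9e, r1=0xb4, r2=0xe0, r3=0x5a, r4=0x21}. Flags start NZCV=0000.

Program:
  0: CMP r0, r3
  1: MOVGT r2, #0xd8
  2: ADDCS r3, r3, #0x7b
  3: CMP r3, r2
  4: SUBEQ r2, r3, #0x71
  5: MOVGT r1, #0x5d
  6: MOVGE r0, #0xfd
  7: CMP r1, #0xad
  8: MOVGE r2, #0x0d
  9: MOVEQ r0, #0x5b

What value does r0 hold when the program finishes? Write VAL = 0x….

[0] flags=0011 → (cmp)
[1] flags=0011 GT?F → skip
[2] flags=0011 CS?T → r3=0xd5
[3] flags=1000 → (cmp)
[4] flags=1000 EQ?F → skip
[5] flags=1000 GT?F → skip
[6] flags=1000 GE?F → skip
[7] flags=0010 → (cmp)
[8] flags=0010 GE?T → r2=0x0d
[9] flags=0010 EQ?F → skip

VAL = 0x9e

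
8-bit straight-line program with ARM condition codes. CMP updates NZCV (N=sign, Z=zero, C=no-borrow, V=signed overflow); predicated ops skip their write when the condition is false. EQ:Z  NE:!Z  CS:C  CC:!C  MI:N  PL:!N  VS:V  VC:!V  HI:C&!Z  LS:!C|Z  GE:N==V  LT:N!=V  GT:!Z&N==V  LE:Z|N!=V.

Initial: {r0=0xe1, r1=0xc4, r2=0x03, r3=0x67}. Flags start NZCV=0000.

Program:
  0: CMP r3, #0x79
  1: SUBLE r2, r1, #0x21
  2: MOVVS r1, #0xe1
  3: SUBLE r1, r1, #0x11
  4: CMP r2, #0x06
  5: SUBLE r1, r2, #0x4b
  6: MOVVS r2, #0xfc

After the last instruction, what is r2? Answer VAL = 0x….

0: ✓ CMP  NZCV=1000
1: ✓ SUBLE  r2←0xa3
2: · MOVVS
3: ✓ SUBLE  r1←0xb3
4: ✓ CMP  NZCV=1010
5: ✓ SUBLE  r1←0x58
6: · MOVVS

VAL = 0xa3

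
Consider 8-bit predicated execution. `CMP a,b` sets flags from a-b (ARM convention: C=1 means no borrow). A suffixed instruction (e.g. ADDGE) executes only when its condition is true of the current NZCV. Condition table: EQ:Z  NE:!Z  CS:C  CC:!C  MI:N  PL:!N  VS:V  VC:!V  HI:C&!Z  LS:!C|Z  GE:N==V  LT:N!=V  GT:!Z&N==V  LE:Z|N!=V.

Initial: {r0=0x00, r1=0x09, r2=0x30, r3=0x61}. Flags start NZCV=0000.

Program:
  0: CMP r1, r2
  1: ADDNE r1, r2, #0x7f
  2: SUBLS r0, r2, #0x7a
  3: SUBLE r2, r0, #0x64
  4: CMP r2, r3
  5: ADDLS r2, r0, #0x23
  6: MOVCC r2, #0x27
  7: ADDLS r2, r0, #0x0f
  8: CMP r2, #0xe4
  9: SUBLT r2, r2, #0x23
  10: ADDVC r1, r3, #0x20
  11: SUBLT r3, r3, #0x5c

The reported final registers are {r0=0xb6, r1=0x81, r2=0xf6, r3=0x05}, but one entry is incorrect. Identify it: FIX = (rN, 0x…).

FIX = (r2, 0xa2)

0: ✓ CMP  NZCV=1000
1: ✓ ADDNE  r1←0xaf
2: ✓ SUBLS  r0←0xb6
3: ✓ SUBLE  r2←0x52
4: ✓ CMP  NZCV=1000
5: ✓ ADDLS  r2←0xd9
6: ✓ MOVCC  r2←0x27
7: ✓ ADDLS  r2←0xc5
8: ✓ CMP  NZCV=1000
9: ✓ SUBLT  r2←0xa2
10: ✓ ADDVC  r1←0x81
11: ✓ SUBLT  r3←0x05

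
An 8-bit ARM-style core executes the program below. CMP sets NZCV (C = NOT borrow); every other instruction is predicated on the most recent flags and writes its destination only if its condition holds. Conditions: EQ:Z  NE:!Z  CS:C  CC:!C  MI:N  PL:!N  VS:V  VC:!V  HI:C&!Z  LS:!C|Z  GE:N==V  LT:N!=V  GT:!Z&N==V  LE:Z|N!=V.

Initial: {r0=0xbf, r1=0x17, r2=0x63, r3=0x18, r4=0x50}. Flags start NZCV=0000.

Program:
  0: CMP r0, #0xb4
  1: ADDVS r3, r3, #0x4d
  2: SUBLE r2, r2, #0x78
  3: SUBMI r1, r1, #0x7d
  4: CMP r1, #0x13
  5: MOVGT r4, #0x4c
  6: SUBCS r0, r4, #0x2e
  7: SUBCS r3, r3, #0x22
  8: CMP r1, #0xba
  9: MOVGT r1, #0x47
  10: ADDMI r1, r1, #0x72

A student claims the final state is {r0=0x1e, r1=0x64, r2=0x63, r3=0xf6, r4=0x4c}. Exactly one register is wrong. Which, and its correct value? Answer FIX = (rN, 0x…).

FIX = (r1, 0x47)

0: ✓ CMP  NZCV=0010
1: · ADDVS
2: · SUBLE
3: · SUBMI
4: ✓ CMP  NZCV=0010
5: ✓ MOVGT  r4←0x4c
6: ✓ SUBCS  r0←0x1e
7: ✓ SUBCS  r3←0xf6
8: ✓ CMP  NZCV=0000
9: ✓ MOVGT  r1←0x47
10: · ADDMI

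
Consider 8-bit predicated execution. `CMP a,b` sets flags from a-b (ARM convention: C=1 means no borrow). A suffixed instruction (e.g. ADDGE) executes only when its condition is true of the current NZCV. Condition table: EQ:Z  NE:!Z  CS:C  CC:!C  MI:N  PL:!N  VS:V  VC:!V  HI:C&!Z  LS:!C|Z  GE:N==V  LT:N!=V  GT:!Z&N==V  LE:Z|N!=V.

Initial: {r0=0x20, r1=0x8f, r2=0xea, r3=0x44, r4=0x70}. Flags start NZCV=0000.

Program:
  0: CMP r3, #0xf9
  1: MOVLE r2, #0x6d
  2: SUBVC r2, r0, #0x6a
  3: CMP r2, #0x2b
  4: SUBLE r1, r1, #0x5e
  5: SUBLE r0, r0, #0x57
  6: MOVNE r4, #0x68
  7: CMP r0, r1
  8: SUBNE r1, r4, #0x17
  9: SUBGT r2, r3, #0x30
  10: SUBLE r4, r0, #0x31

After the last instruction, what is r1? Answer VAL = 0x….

0: ✓ CMP  NZCV=0000
1: · MOVLE
2: ✓ SUBVC  r2←0xb6
3: ✓ CMP  NZCV=1010
4: ✓ SUBLE  r1←0x31
5: ✓ SUBLE  r0←0xc9
6: ✓ MOVNE  r4←0x68
7: ✓ CMP  NZCV=1010
8: ✓ SUBNE  r1←0x51
9: · SUBGT
10: ✓ SUBLE  r4←0x98

VAL = 0x51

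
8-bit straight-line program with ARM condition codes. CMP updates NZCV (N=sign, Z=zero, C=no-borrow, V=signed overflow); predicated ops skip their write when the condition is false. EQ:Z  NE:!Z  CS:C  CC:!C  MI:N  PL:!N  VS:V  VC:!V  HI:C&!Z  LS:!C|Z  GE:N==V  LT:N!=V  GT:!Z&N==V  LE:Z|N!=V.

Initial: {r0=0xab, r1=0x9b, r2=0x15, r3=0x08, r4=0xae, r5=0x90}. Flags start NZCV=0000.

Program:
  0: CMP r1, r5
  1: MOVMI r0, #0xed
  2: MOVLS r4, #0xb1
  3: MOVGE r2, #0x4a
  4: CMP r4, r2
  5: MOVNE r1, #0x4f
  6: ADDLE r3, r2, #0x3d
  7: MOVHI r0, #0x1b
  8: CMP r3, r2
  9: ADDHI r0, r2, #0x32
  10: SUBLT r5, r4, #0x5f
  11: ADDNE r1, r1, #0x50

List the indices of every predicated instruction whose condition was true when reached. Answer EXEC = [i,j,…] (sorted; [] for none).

EXEC = [3,5,6,7,9,10,11]

0: ✓ CMP  NZCV=0010
1: · MOVMI
2: · MOVLS
3: ✓ MOVGE  r2←0x4a
4: ✓ CMP  NZCV=0011
5: ✓ MOVNE  r1←0x4f
6: ✓ ADDLE  r3←0x87
7: ✓ MOVHI  r0←0x1b
8: ✓ CMP  NZCV=0011
9: ✓ ADDHI  r0←0x7c
10: ✓ SUBLT  r5←0x4f
11: ✓ ADDNE  r1←0x9f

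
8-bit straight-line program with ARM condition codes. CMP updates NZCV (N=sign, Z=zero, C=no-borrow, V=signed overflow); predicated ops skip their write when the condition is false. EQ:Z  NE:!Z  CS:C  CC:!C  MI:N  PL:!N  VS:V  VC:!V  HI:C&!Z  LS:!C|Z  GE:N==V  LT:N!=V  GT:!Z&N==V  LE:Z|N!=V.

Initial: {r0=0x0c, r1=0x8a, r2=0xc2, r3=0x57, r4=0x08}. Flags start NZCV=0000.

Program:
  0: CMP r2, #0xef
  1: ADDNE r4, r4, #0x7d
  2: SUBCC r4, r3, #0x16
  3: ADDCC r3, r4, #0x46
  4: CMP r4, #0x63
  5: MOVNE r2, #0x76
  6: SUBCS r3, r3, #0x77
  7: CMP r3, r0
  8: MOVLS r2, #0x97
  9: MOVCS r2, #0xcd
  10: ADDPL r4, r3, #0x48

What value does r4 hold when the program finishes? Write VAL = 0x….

0: ✓ CMP  NZCV=1000
1: ✓ ADDNE  r4←0x85
2: ✓ SUBCC  r4←0x41
3: ✓ ADDCC  r3←0x87
4: ✓ CMP  NZCV=1000
5: ✓ MOVNE  r2←0x76
6: · SUBCS
7: ✓ CMP  NZCV=0011
8: · MOVLS
9: ✓ MOVCS  r2←0xcd
10: ✓ ADDPL  r4←0xcf

VAL = 0xcf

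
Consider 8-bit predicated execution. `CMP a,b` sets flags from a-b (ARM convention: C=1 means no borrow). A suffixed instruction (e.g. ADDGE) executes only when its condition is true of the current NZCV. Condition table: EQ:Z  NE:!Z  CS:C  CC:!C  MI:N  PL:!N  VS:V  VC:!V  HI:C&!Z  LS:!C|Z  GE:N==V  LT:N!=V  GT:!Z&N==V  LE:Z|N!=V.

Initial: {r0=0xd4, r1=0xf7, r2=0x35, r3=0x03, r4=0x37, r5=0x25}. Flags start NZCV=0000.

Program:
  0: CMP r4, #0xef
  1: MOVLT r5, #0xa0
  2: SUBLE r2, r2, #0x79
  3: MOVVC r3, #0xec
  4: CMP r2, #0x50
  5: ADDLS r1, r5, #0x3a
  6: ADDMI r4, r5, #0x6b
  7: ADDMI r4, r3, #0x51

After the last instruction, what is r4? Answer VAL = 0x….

VAL = 0x3d

[0] flags=0000 → (cmp)
[1] flags=0000 LT?F → skip
[2] flags=0000 LE?F → skip
[3] flags=0000 VC?T → r3=0xec
[4] flags=1000 → (cmp)
[5] flags=1000 LS?T → r1=0x5f
[6] flags=1000 MI?T → r4=0x90
[7] flags=1000 MI?T → r4=0x3d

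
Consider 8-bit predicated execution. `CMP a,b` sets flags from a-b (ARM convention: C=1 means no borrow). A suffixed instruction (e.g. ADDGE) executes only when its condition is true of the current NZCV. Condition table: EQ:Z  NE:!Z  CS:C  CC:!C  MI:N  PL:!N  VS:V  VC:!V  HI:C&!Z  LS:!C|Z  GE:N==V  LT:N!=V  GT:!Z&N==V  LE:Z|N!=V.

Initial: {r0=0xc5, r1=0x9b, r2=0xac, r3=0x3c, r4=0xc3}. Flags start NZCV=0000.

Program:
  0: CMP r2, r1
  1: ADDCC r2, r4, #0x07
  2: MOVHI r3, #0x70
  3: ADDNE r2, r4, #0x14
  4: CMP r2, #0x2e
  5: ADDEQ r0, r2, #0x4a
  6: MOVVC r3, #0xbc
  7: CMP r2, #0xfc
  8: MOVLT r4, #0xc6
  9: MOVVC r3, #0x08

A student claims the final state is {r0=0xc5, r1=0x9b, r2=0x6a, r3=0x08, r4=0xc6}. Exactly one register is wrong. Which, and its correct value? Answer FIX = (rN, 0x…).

FIX = (r2, 0xd7)

0: ✓ CMP  NZCV=0010
1: · ADDCC
2: ✓ MOVHI  r3←0x70
3: ✓ ADDNE  r2←0xd7
4: ✓ CMP  NZCV=1010
5: · ADDEQ
6: ✓ MOVVC  r3←0xbc
7: ✓ CMP  NZCV=1000
8: ✓ MOVLT  r4←0xc6
9: ✓ MOVVC  r3←0x08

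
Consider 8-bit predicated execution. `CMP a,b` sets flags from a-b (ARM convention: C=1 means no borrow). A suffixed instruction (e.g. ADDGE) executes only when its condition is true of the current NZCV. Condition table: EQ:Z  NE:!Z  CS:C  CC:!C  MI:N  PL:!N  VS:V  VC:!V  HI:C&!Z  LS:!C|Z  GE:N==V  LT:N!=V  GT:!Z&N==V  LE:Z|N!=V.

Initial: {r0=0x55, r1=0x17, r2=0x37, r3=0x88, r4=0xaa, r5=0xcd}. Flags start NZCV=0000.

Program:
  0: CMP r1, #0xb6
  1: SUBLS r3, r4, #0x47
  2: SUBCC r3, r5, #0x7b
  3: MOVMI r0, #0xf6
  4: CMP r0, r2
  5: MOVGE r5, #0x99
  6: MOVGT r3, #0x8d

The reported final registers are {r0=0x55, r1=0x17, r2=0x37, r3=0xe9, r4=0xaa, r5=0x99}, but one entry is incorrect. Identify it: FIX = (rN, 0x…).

FIX = (r3, 0x8d)

[0] flags=0000 → (cmp)
[1] flags=0000 LS?T → r3=0x63
[2] flags=0000 CC?T → r3=0x52
[3] flags=0000 MI?F → skip
[4] flags=0010 → (cmp)
[5] flags=0010 GE?T → r5=0x99
[6] flags=0010 GT?T → r3=0x8d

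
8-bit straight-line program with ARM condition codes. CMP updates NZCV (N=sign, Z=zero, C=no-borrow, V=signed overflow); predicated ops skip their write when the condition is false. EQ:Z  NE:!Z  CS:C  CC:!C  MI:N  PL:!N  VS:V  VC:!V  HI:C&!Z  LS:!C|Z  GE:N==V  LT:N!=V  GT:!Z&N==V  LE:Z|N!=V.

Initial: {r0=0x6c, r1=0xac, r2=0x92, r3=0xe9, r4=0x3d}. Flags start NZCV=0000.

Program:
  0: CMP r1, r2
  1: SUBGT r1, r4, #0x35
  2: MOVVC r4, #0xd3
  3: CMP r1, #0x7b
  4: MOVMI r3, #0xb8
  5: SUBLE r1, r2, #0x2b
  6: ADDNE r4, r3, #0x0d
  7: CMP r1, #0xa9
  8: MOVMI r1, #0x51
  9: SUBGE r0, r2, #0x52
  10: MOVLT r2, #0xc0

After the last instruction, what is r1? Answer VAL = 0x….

VAL = 0x51

0: ✓ CMP  NZCV=0010
1: ✓ SUBGT  r1←0x08
2: ✓ MOVVC  r4←0xd3
3: ✓ CMP  NZCV=1000
4: ✓ MOVMI  r3←0xb8
5: ✓ SUBLE  r1←0x67
6: ✓ ADDNE  r4←0xc5
7: ✓ CMP  NZCV=1001
8: ✓ MOVMI  r1←0x51
9: ✓ SUBGE  r0←0x40
10: · MOVLT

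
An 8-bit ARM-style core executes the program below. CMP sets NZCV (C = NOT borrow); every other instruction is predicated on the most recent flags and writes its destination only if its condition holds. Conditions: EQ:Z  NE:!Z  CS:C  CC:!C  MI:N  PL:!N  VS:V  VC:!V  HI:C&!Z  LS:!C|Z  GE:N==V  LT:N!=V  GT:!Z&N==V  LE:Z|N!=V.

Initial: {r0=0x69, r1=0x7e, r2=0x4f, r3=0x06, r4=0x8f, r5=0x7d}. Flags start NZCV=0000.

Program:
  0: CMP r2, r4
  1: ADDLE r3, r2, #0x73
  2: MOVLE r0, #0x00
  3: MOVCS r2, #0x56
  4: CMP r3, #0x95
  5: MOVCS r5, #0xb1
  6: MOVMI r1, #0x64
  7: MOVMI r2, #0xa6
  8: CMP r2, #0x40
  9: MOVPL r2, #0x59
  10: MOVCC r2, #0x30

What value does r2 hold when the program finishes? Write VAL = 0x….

VAL = 0x59

[0] flags=1001 → (cmp)
[1] flags=1001 LE?F → skip
[2] flags=1001 LE?F → skip
[3] flags=1001 CS?F → skip
[4] flags=0000 → (cmp)
[5] flags=0000 CS?F → skip
[6] flags=0000 MI?F → skip
[7] flags=0000 MI?F → skip
[8] flags=0010 → (cmp)
[9] flags=0010 PL?T → r2=0x59
[10] flags=0010 CC?F → skip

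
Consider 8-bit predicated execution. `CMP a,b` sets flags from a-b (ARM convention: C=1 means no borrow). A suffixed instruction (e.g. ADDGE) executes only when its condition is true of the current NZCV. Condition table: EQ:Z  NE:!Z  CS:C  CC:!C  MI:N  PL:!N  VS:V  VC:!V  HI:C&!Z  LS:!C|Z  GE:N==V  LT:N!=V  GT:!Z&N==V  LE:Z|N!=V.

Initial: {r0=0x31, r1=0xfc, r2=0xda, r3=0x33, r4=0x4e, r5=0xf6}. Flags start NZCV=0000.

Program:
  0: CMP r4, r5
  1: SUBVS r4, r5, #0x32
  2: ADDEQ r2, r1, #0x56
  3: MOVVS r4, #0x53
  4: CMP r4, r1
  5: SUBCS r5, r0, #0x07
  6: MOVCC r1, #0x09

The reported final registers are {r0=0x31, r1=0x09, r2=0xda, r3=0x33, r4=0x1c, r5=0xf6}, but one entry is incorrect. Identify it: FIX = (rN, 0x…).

0: ✓ CMP  NZCV=0000
1: · SUBVS
2: · ADDEQ
3: · MOVVS
4: ✓ CMP  NZCV=0000
5: · SUBCS
6: ✓ MOVCC  r1←0x09

FIX = (r4, 0x4e)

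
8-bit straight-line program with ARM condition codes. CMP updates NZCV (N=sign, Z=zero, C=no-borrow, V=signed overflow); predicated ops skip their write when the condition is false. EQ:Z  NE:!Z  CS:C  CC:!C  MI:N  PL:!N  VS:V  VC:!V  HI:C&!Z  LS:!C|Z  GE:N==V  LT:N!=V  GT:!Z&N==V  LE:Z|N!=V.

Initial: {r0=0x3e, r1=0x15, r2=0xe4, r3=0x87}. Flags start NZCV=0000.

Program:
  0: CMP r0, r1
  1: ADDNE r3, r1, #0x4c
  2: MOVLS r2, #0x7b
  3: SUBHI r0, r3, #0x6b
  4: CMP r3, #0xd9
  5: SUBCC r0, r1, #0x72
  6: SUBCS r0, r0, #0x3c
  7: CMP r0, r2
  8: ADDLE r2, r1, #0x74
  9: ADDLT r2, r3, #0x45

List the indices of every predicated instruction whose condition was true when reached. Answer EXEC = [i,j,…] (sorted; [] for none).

EXEC = [1,3,5,8,9]

[0] flags=0010 → (cmp)
[1] flags=0010 NE?T → r3=0x61
[2] flags=0010 LS?F → skip
[3] flags=0010 HI?T → r0=0xf6
[4] flags=1001 → (cmp)
[5] flags=1001 CC?T → r0=0xa3
[6] flags=1001 CS?F → skip
[7] flags=1000 → (cmp)
[8] flags=1000 LE?T → r2=0x89
[9] flags=1000 LT?T → r2=0xa6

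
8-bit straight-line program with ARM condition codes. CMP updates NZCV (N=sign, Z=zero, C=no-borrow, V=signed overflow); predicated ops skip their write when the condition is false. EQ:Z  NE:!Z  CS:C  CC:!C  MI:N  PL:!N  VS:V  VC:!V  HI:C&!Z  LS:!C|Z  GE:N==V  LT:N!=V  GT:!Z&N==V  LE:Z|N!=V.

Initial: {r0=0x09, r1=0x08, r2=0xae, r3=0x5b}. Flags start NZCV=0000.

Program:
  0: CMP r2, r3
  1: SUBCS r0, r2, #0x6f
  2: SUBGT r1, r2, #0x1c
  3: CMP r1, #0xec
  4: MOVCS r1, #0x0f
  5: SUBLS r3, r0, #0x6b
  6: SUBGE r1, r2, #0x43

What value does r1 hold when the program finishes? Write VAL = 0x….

[0] flags=0011 → (cmp)
[1] flags=0011 CS?T → r0=0x3f
[2] flags=0011 GT?F → skip
[3] flags=0000 → (cmp)
[4] flags=0000 CS?F → skip
[5] flags=0000 LS?T → r3=0xd4
[6] flags=0000 GE?T → r1=0x6b

VAL = 0x6b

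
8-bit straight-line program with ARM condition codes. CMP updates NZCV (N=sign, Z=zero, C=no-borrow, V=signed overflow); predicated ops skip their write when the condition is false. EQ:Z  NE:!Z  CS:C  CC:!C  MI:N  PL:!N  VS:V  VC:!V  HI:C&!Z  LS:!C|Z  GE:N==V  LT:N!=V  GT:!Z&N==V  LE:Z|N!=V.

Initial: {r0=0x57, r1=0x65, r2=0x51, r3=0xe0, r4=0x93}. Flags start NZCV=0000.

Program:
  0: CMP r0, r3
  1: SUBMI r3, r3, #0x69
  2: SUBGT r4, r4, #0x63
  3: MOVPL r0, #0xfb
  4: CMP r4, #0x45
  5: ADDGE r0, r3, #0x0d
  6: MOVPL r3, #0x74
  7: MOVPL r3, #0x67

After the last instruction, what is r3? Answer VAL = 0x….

[0] flags=0000 → (cmp)
[1] flags=0000 MI?F → skip
[2] flags=0000 GT?T → r4=0x30
[3] flags=0000 PL?T → r0=0xfb
[4] flags=1000 → (cmp)
[5] flags=1000 GE?F → skip
[6] flags=1000 PL?F → skip
[7] flags=1000 PL?F → skip

VAL = 0xe0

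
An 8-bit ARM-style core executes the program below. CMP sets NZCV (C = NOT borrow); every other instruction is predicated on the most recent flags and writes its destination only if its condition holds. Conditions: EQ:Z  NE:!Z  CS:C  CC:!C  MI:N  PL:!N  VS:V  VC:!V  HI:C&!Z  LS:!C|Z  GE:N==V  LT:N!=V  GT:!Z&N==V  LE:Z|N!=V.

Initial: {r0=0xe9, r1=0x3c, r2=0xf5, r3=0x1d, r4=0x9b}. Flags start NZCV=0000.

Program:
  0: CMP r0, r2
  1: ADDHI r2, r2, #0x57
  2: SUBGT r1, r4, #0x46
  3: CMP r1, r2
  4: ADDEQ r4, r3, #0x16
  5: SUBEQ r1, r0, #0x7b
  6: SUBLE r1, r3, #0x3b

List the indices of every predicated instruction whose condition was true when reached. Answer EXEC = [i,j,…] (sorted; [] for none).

EXEC = []

[0] flags=1000 → (cmp)
[1] flags=1000 HI?F → skip
[2] flags=1000 GT?F → skip
[3] flags=0000 → (cmp)
[4] flags=0000 EQ?F → skip
[5] flags=0000 EQ?F → skip
[6] flags=0000 LE?F → skip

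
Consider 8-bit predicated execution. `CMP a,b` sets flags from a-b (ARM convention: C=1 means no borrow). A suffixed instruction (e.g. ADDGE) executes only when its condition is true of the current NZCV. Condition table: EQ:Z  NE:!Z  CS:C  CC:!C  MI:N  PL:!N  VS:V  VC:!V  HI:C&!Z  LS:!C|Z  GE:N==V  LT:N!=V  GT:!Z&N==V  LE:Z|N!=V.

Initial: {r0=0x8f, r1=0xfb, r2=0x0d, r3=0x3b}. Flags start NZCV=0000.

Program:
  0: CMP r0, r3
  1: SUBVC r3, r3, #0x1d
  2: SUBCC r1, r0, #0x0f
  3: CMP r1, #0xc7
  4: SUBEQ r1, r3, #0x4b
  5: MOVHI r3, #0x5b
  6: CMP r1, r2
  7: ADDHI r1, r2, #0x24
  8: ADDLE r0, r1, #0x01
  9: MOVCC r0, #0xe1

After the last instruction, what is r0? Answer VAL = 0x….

VAL = 0x32

[0] flags=0011 → (cmp)
[1] flags=0011 VC?F → skip
[2] flags=0011 CC?F → skip
[3] flags=0010 → (cmp)
[4] flags=0010 EQ?F → skip
[5] flags=0010 HI?T → r3=0x5b
[6] flags=1010 → (cmp)
[7] flags=1010 HI?T → r1=0x31
[8] flags=1010 LE?T → r0=0x32
[9] flags=1010 CC?F → skip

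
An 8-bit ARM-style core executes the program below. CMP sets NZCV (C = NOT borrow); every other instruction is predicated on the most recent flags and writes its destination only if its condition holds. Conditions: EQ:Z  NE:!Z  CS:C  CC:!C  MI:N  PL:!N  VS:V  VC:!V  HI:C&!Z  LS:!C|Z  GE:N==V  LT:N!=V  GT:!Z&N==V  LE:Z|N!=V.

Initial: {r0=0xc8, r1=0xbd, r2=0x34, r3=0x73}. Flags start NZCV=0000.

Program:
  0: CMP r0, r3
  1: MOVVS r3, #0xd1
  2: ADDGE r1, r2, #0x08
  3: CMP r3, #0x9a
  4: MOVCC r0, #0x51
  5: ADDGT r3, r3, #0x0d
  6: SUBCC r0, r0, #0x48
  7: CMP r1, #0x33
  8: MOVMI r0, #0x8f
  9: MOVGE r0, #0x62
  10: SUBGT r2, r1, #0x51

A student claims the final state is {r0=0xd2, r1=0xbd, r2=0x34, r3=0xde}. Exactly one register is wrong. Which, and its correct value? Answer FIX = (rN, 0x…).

[0] flags=0011 → (cmp)
[1] flags=0011 VS?T → r3=0xd1
[2] flags=0011 GE?F → skip
[3] flags=0010 → (cmp)
[4] flags=0010 CC?F → skip
[5] flags=0010 GT?T → r3=0xde
[6] flags=0010 CC?F → skip
[7] flags=1010 → (cmp)
[8] flags=1010 MI?T → r0=0x8f
[9] flags=1010 GE?F → skip
[10] flags=1010 GT?F → skip

FIX = (r0, 0x8f)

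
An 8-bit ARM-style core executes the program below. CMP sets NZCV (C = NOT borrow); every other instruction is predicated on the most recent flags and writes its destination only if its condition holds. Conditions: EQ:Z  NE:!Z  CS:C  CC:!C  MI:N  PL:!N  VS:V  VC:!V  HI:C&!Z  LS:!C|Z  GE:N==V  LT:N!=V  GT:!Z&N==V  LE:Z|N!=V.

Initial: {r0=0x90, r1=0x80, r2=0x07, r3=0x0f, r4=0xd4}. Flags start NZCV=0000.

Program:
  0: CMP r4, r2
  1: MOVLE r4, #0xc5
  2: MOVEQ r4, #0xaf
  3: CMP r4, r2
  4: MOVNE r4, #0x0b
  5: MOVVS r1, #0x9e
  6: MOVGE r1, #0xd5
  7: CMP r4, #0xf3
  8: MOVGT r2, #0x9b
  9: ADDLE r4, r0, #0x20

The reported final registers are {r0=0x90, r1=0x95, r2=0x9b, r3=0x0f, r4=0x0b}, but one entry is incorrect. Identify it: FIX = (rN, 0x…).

FIX = (r1, 0x80)

0: ✓ CMP  NZCV=1010
1: ✓ MOVLE  r4←0xc5
2: · MOVEQ
3: ✓ CMP  NZCV=1010
4: ✓ MOVNE  r4←0x0b
5: · MOVVS
6: · MOVGE
7: ✓ CMP  NZCV=0000
8: ✓ MOVGT  r2←0x9b
9: · ADDLE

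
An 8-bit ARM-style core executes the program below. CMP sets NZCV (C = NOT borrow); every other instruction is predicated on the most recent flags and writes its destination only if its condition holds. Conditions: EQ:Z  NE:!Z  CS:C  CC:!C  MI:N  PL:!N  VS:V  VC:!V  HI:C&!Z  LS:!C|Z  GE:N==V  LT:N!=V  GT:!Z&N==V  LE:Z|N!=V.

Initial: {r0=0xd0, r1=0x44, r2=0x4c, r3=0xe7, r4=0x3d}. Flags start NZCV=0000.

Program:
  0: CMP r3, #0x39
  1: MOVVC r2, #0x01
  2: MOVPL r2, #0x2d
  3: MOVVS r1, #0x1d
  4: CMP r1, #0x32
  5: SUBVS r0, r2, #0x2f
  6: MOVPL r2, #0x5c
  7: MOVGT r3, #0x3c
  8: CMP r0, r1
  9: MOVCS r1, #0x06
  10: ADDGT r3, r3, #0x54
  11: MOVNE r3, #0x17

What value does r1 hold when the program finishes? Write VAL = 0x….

VAL = 0x06

[0] flags=1010 → (cmp)
[1] flags=1010 VC?T → r2=0x01
[2] flags=1010 PL?F → skip
[3] flags=1010 VS?F → skip
[4] flags=0010 → (cmp)
[5] flags=0010 VS?F → skip
[6] flags=0010 PL?T → r2=0x5c
[7] flags=0010 GT?T → r3=0x3c
[8] flags=1010 → (cmp)
[9] flags=1010 CS?T → r1=0x06
[10] flags=1010 GT?F → skip
[11] flags=1010 NE?T → r3=0x17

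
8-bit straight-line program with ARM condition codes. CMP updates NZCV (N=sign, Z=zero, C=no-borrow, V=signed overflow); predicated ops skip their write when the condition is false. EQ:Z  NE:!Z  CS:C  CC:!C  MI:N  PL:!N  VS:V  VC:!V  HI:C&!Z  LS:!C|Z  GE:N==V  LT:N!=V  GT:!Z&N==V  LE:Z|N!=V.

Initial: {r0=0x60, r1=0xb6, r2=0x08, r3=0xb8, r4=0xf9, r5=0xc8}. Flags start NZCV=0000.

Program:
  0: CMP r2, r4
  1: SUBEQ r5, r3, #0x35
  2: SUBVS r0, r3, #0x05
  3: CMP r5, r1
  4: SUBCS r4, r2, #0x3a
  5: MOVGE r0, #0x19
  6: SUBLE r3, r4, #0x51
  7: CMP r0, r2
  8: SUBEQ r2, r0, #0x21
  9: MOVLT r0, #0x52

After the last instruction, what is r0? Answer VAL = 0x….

[0] flags=0000 → (cmp)
[1] flags=0000 EQ?F → skip
[2] flags=0000 VS?F → skip
[3] flags=0010 → (cmp)
[4] flags=0010 CS?T → r4=0xce
[5] flags=0010 GE?T → r0=0x19
[6] flags=0010 LE?F → skip
[7] flags=0010 → (cmp)
[8] flags=0010 EQ?F → skip
[9] flags=0010 LT?F → skip

VAL = 0x19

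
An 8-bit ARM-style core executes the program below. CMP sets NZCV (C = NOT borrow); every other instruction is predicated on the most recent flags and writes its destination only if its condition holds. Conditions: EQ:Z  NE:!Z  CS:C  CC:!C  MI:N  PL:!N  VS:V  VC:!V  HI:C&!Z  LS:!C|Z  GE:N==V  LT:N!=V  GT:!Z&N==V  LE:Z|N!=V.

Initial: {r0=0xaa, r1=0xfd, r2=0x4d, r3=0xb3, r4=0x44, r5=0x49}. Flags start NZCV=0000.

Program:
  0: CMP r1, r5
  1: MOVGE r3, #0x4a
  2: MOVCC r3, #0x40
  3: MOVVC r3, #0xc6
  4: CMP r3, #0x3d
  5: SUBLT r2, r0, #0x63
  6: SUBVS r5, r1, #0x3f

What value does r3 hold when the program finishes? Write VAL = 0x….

VAL = 0xc6

0: ✓ CMP  NZCV=1010
1: · MOVGE
2: · MOVCC
3: ✓ MOVVC  r3←0xc6
4: ✓ CMP  NZCV=1010
5: ✓ SUBLT  r2←0x47
6: · SUBVS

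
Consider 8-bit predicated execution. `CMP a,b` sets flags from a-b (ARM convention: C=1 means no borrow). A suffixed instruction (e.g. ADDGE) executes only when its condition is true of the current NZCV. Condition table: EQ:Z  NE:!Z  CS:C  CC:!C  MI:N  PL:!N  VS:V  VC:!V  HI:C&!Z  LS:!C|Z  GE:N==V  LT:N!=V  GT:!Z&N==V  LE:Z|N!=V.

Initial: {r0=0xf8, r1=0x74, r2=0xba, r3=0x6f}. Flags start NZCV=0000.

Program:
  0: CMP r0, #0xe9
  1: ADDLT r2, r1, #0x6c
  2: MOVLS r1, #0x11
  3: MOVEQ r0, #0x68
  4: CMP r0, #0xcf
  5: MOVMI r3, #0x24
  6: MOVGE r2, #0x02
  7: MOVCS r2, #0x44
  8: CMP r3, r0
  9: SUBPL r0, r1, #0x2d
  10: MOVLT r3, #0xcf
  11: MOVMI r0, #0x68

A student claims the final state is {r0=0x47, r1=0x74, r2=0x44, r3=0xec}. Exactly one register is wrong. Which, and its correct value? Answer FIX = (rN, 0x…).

FIX = (r3, 0x6f)

0: ✓ CMP  NZCV=0010
1: · ADDLT
2: · MOVLS
3: · MOVEQ
4: ✓ CMP  NZCV=0010
5: · MOVMI
6: ✓ MOVGE  r2←0x02
7: ✓ MOVCS  r2←0x44
8: ✓ CMP  NZCV=0000
9: ✓ SUBPL  r0←0x47
10: · MOVLT
11: · MOVMI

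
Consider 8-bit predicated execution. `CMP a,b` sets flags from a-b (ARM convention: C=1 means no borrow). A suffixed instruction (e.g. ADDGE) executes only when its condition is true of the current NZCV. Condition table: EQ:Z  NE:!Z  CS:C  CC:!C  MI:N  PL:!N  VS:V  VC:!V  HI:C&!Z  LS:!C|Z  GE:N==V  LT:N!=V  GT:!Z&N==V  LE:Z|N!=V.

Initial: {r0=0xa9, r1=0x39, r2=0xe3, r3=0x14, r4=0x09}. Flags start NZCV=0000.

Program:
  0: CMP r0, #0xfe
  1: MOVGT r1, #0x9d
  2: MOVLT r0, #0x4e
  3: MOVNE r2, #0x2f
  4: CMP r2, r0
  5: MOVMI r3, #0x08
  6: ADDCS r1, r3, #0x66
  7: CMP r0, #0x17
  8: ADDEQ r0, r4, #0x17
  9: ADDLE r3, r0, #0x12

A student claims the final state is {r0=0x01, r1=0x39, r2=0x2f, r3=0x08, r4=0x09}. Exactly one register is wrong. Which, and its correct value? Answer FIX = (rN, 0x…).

[0] flags=1000 → (cmp)
[1] flags=1000 GT?F → skip
[2] flags=1000 LT?T → r0=0x4e
[3] flags=1000 NE?T → r2=0x2f
[4] flags=1000 → (cmp)
[5] flags=1000 MI?T → r3=0x08
[6] flags=1000 CS?F → skip
[7] flags=0010 → (cmp)
[8] flags=0010 EQ?F → skip
[9] flags=0010 LE?F → skip

FIX = (r0, 0x4e)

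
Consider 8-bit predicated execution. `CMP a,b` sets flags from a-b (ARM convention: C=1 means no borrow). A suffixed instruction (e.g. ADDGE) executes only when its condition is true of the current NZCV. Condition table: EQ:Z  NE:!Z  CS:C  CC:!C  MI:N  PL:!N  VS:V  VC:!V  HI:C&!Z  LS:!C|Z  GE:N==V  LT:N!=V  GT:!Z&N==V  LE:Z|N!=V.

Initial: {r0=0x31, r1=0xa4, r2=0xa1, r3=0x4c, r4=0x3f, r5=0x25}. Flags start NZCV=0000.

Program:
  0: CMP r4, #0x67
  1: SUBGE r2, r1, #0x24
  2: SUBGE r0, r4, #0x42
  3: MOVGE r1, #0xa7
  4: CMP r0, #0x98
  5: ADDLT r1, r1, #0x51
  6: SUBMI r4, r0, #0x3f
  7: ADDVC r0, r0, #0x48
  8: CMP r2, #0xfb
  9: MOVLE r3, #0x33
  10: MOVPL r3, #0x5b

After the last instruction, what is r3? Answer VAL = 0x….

VAL = 0x33

[0] flags=1000 → (cmp)
[1] flags=1000 GE?F → skip
[2] flags=1000 GE?F → skip
[3] flags=1000 GE?F → skip
[4] flags=1001 → (cmp)
[5] flags=1001 LT?F → skip
[6] flags=1001 MI?T → r4=0xf2
[7] flags=1001 VC?F → skip
[8] flags=1000 → (cmp)
[9] flags=1000 LE?T → r3=0x33
[10] flags=1000 PL?F → skip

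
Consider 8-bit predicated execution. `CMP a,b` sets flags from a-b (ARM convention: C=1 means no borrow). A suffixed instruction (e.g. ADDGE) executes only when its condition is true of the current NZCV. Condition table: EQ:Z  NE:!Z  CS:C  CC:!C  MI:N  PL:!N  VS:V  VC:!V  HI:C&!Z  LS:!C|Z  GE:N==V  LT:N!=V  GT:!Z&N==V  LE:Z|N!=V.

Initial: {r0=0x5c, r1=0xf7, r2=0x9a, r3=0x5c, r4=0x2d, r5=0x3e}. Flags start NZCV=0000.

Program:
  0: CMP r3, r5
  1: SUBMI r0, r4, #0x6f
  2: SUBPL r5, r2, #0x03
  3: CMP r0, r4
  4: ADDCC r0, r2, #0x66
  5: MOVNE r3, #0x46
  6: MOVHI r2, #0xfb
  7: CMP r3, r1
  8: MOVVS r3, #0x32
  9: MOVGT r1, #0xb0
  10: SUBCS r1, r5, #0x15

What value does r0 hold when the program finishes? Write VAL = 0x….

0: ✓ CMP  NZCV=0010
1: · SUBMI
2: ✓ SUBPL  r5←0x97
3: ✓ CMP  NZCV=0010
4: · ADDCC
5: ✓ MOVNE  r3←0x46
6: ✓ MOVHI  r2←0xfb
7: ✓ CMP  NZCV=0000
8: · MOVVS
9: ✓ MOVGT  r1←0xb0
10: · SUBCS

VAL = 0x5c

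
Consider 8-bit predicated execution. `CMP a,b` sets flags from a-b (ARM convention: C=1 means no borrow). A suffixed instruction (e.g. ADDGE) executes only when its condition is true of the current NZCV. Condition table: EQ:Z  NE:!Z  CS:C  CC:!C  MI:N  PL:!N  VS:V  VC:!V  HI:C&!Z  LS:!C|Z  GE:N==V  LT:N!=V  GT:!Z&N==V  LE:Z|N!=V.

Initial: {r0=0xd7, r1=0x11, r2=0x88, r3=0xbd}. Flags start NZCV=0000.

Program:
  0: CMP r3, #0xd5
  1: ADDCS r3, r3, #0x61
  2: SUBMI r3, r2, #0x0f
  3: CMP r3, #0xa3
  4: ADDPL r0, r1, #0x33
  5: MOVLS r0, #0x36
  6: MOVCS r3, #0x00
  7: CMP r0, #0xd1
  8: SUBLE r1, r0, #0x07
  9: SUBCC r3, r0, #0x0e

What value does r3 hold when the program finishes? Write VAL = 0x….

VAL = 0x28

[0] flags=1000 → (cmp)
[1] flags=1000 CS?F → skip
[2] flags=1000 MI?T → r3=0x79
[3] flags=1001 → (cmp)
[4] flags=1001 PL?F → skip
[5] flags=1001 LS?T → r0=0x36
[6] flags=1001 CS?F → skip
[7] flags=0000 → (cmp)
[8] flags=0000 LE?F → skip
[9] flags=0000 CC?T → r3=0x28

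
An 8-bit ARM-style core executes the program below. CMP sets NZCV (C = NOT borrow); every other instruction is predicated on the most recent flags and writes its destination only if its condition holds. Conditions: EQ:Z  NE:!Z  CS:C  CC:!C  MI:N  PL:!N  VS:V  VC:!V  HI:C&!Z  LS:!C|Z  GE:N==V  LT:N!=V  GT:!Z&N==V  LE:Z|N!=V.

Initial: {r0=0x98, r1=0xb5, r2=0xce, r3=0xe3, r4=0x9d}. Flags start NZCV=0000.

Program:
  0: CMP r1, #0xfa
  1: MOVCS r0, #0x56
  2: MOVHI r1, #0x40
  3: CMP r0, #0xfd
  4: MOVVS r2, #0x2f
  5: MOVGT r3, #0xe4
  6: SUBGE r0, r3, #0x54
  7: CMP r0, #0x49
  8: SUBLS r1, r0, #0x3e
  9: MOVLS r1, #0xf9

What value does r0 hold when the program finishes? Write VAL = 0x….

VAL = 0x98

0: ✓ CMP  NZCV=1000
1: · MOVCS
2: · MOVHI
3: ✓ CMP  NZCV=1000
4: · MOVVS
5: · MOVGT
6: · SUBGE
7: ✓ CMP  NZCV=0011
8: · SUBLS
9: · MOVLS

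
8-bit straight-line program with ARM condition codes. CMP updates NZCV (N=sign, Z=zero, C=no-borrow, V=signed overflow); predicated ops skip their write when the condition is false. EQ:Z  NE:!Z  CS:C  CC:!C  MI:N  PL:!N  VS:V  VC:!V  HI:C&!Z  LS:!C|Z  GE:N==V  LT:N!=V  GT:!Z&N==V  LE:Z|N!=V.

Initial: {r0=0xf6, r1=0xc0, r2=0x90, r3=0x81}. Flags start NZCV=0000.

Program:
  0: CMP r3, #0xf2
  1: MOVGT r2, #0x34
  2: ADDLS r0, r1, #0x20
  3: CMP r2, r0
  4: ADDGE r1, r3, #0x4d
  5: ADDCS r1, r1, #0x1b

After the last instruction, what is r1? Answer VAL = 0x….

VAL = 0xc0

0: ✓ CMP  NZCV=1000
1: · MOVGT
2: ✓ ADDLS  r0←0xe0
3: ✓ CMP  NZCV=1000
4: · ADDGE
5: · ADDCS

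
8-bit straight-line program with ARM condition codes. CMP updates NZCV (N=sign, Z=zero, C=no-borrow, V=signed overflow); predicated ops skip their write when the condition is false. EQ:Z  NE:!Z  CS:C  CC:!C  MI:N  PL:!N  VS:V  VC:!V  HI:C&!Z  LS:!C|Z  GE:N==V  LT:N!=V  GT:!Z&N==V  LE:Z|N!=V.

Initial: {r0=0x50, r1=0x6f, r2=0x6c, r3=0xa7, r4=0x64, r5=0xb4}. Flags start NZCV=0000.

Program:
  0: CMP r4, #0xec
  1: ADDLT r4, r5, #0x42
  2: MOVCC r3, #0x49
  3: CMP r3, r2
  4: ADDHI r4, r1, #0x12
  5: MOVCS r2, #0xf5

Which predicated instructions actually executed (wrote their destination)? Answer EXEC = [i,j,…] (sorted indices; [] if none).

EXEC = [2]

0: ✓ CMP  NZCV=0000
1: · ADDLT
2: ✓ MOVCC  r3←0x49
3: ✓ CMP  NZCV=1000
4: · ADDHI
5: · MOVCS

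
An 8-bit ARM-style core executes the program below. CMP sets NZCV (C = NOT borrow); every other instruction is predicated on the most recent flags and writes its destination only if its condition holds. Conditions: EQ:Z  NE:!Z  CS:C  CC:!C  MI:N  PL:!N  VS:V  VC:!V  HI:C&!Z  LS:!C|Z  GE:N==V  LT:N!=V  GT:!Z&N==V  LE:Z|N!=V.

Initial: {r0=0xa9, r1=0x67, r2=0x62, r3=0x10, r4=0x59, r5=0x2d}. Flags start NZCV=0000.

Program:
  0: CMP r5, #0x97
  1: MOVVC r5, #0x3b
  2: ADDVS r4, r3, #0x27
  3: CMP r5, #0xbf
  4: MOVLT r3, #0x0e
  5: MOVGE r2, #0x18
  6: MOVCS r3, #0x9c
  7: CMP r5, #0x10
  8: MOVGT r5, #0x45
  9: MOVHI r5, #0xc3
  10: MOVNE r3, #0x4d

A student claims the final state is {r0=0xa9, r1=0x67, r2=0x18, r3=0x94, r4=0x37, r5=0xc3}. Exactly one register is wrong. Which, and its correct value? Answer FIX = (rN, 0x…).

[0] flags=1001 → (cmp)
[1] flags=1001 VC?F → skip
[2] flags=1001 VS?T → r4=0x37
[3] flags=0000 → (cmp)
[4] flags=0000 LT?F → skip
[5] flags=0000 GE?T → r2=0x18
[6] flags=0000 CS?F → skip
[7] flags=0010 → (cmp)
[8] flags=0010 GT?T → r5=0x45
[9] flags=0010 HI?T → r5=0xc3
[10] flags=0010 NE?T → r3=0x4d

FIX = (r3, 0x4d)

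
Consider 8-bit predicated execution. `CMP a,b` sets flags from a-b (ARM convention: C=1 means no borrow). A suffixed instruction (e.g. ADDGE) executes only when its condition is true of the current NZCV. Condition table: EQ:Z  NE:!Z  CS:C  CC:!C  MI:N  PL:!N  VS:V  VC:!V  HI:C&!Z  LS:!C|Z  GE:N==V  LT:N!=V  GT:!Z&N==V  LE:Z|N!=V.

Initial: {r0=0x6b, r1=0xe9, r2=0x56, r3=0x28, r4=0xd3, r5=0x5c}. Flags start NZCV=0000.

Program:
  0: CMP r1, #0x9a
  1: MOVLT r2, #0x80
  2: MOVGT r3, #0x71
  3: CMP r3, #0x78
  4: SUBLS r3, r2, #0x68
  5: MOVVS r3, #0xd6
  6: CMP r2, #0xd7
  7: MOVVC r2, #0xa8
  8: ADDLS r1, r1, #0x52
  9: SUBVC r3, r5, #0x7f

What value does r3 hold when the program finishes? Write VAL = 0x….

VAL = 0xdd

0: ✓ CMP  NZCV=0010
1: · MOVLT
2: ✓ MOVGT  r3←0x71
3: ✓ CMP  NZCV=1000
4: ✓ SUBLS  r3←0xee
5: · MOVVS
6: ✓ CMP  NZCV=0000
7: ✓ MOVVC  r2←0xa8
8: ✓ ADDLS  r1←0x3b
9: ✓ SUBVC  r3←0xdd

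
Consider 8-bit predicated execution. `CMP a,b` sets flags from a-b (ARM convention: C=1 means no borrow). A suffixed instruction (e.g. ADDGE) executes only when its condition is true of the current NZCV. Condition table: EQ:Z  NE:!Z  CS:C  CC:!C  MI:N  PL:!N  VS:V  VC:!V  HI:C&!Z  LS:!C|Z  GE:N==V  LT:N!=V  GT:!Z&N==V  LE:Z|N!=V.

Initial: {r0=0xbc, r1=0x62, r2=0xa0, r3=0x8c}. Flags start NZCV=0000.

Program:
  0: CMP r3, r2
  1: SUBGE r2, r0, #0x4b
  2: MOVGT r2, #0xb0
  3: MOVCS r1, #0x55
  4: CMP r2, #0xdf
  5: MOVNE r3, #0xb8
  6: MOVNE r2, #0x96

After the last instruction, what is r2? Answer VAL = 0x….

VAL = 0x96

[0] flags=1000 → (cmp)
[1] flags=1000 GE?F → skip
[2] flags=1000 GT?F → skip
[3] flags=1000 CS?F → skip
[4] flags=1000 → (cmp)
[5] flags=1000 NE?T → r3=0xb8
[6] flags=1000 NE?T → r2=0x96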